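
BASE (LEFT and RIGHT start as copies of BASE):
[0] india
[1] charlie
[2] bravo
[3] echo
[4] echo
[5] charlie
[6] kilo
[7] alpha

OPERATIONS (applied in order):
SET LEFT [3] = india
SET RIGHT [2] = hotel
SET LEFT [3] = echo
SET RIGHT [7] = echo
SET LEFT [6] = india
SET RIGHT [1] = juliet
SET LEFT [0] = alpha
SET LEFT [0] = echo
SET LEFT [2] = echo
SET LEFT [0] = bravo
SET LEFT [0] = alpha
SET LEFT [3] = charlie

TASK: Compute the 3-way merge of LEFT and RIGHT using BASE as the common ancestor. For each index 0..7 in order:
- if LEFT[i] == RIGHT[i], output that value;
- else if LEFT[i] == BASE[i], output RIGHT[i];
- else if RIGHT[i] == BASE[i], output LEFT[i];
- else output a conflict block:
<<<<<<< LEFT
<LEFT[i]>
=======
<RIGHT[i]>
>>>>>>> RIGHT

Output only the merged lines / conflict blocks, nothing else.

Answer: alpha
juliet
<<<<<<< LEFT
echo
=======
hotel
>>>>>>> RIGHT
charlie
echo
charlie
india
echo

Derivation:
Final LEFT:  [alpha, charlie, echo, charlie, echo, charlie, india, alpha]
Final RIGHT: [india, juliet, hotel, echo, echo, charlie, kilo, echo]
i=0: L=alpha, R=india=BASE -> take LEFT -> alpha
i=1: L=charlie=BASE, R=juliet -> take RIGHT -> juliet
i=2: BASE=bravo L=echo R=hotel all differ -> CONFLICT
i=3: L=charlie, R=echo=BASE -> take LEFT -> charlie
i=4: L=echo R=echo -> agree -> echo
i=5: L=charlie R=charlie -> agree -> charlie
i=6: L=india, R=kilo=BASE -> take LEFT -> india
i=7: L=alpha=BASE, R=echo -> take RIGHT -> echo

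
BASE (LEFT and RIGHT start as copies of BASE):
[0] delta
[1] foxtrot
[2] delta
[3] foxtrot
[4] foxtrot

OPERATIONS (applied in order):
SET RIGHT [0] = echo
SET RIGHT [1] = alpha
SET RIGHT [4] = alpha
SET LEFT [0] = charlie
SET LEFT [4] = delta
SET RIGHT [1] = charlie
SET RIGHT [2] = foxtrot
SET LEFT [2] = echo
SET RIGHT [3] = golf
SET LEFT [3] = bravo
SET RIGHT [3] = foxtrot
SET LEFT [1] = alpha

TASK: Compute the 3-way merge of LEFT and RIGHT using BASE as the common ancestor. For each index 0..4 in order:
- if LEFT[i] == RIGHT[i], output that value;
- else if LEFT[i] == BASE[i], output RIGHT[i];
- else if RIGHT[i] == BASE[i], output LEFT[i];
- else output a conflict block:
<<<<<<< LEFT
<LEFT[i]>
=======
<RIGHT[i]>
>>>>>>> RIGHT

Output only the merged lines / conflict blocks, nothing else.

Answer: <<<<<<< LEFT
charlie
=======
echo
>>>>>>> RIGHT
<<<<<<< LEFT
alpha
=======
charlie
>>>>>>> RIGHT
<<<<<<< LEFT
echo
=======
foxtrot
>>>>>>> RIGHT
bravo
<<<<<<< LEFT
delta
=======
alpha
>>>>>>> RIGHT

Derivation:
Final LEFT:  [charlie, alpha, echo, bravo, delta]
Final RIGHT: [echo, charlie, foxtrot, foxtrot, alpha]
i=0: BASE=delta L=charlie R=echo all differ -> CONFLICT
i=1: BASE=foxtrot L=alpha R=charlie all differ -> CONFLICT
i=2: BASE=delta L=echo R=foxtrot all differ -> CONFLICT
i=3: L=bravo, R=foxtrot=BASE -> take LEFT -> bravo
i=4: BASE=foxtrot L=delta R=alpha all differ -> CONFLICT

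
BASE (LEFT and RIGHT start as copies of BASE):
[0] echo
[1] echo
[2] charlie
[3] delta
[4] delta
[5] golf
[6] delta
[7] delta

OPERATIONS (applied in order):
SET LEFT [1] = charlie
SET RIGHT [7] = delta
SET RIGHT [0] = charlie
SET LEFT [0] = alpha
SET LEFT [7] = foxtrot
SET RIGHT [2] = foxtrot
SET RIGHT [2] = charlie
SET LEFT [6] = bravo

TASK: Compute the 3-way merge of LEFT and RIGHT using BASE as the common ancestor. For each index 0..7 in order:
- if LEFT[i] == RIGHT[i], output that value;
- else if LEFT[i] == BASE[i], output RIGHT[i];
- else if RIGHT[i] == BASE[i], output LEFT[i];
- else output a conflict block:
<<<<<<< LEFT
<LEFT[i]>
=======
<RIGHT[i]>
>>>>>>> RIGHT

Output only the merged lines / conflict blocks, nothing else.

Final LEFT:  [alpha, charlie, charlie, delta, delta, golf, bravo, foxtrot]
Final RIGHT: [charlie, echo, charlie, delta, delta, golf, delta, delta]
i=0: BASE=echo L=alpha R=charlie all differ -> CONFLICT
i=1: L=charlie, R=echo=BASE -> take LEFT -> charlie
i=2: L=charlie R=charlie -> agree -> charlie
i=3: L=delta R=delta -> agree -> delta
i=4: L=delta R=delta -> agree -> delta
i=5: L=golf R=golf -> agree -> golf
i=6: L=bravo, R=delta=BASE -> take LEFT -> bravo
i=7: L=foxtrot, R=delta=BASE -> take LEFT -> foxtrot

Answer: <<<<<<< LEFT
alpha
=======
charlie
>>>>>>> RIGHT
charlie
charlie
delta
delta
golf
bravo
foxtrot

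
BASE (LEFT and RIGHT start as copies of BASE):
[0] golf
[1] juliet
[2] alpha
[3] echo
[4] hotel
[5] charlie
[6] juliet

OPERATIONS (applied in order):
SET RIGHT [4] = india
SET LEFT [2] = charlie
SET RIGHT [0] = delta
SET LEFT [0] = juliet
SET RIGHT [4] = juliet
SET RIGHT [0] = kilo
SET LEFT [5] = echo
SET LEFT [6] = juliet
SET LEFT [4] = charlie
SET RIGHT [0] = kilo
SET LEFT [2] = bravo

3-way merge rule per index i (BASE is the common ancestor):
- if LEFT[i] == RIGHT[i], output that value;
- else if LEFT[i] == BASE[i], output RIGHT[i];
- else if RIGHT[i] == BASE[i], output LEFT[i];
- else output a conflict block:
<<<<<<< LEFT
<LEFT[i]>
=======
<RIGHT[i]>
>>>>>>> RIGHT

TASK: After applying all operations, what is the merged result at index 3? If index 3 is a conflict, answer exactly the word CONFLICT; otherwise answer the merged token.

Answer: echo

Derivation:
Final LEFT:  [juliet, juliet, bravo, echo, charlie, echo, juliet]
Final RIGHT: [kilo, juliet, alpha, echo, juliet, charlie, juliet]
i=0: BASE=golf L=juliet R=kilo all differ -> CONFLICT
i=1: L=juliet R=juliet -> agree -> juliet
i=2: L=bravo, R=alpha=BASE -> take LEFT -> bravo
i=3: L=echo R=echo -> agree -> echo
i=4: BASE=hotel L=charlie R=juliet all differ -> CONFLICT
i=5: L=echo, R=charlie=BASE -> take LEFT -> echo
i=6: L=juliet R=juliet -> agree -> juliet
Index 3 -> echo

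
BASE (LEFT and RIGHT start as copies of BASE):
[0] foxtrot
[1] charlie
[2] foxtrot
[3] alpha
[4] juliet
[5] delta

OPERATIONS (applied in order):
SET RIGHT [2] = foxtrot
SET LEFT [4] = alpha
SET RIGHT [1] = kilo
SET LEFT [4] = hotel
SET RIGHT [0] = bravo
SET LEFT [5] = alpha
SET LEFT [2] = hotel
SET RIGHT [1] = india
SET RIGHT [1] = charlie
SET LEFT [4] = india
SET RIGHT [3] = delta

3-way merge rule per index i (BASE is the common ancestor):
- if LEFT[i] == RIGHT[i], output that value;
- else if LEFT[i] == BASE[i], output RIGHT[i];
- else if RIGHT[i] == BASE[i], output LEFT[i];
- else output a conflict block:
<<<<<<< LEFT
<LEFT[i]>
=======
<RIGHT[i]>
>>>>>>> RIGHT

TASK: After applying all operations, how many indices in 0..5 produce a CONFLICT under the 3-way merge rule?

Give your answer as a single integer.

Answer: 0

Derivation:
Final LEFT:  [foxtrot, charlie, hotel, alpha, india, alpha]
Final RIGHT: [bravo, charlie, foxtrot, delta, juliet, delta]
i=0: L=foxtrot=BASE, R=bravo -> take RIGHT -> bravo
i=1: L=charlie R=charlie -> agree -> charlie
i=2: L=hotel, R=foxtrot=BASE -> take LEFT -> hotel
i=3: L=alpha=BASE, R=delta -> take RIGHT -> delta
i=4: L=india, R=juliet=BASE -> take LEFT -> india
i=5: L=alpha, R=delta=BASE -> take LEFT -> alpha
Conflict count: 0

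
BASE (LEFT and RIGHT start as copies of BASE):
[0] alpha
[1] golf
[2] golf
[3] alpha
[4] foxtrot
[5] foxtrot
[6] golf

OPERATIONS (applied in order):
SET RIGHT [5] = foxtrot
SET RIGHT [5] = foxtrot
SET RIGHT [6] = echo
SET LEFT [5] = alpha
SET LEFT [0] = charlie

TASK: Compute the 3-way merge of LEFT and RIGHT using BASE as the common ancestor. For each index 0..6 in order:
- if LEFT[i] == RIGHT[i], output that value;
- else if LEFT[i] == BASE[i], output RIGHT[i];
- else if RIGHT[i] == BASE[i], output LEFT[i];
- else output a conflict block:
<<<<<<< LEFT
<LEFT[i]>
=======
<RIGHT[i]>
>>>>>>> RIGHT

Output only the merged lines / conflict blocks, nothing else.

Final LEFT:  [charlie, golf, golf, alpha, foxtrot, alpha, golf]
Final RIGHT: [alpha, golf, golf, alpha, foxtrot, foxtrot, echo]
i=0: L=charlie, R=alpha=BASE -> take LEFT -> charlie
i=1: L=golf R=golf -> agree -> golf
i=2: L=golf R=golf -> agree -> golf
i=3: L=alpha R=alpha -> agree -> alpha
i=4: L=foxtrot R=foxtrot -> agree -> foxtrot
i=5: L=alpha, R=foxtrot=BASE -> take LEFT -> alpha
i=6: L=golf=BASE, R=echo -> take RIGHT -> echo

Answer: charlie
golf
golf
alpha
foxtrot
alpha
echo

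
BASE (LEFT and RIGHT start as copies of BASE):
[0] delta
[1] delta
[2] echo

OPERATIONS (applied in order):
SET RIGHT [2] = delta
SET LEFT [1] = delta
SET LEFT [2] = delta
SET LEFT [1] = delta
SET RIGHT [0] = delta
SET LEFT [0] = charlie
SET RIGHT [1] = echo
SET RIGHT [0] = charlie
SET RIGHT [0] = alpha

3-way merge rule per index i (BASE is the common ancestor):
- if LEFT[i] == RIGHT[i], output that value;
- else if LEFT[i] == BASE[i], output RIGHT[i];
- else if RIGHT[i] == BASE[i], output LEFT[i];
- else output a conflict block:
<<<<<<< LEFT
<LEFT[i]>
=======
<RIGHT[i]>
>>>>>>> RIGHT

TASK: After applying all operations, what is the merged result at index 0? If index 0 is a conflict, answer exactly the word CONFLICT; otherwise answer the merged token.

Final LEFT:  [charlie, delta, delta]
Final RIGHT: [alpha, echo, delta]
i=0: BASE=delta L=charlie R=alpha all differ -> CONFLICT
i=1: L=delta=BASE, R=echo -> take RIGHT -> echo
i=2: L=delta R=delta -> agree -> delta
Index 0 -> CONFLICT

Answer: CONFLICT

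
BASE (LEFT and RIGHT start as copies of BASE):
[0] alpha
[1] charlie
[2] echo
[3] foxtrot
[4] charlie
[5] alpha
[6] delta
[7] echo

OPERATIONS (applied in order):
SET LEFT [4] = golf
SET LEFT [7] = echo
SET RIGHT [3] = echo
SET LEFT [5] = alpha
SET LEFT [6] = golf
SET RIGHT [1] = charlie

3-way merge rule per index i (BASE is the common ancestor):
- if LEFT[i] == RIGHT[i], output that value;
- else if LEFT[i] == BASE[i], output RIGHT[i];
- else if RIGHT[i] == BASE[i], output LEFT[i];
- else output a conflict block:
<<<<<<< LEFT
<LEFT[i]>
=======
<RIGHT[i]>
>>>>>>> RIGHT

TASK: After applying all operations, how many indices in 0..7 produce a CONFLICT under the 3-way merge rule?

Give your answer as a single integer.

Final LEFT:  [alpha, charlie, echo, foxtrot, golf, alpha, golf, echo]
Final RIGHT: [alpha, charlie, echo, echo, charlie, alpha, delta, echo]
i=0: L=alpha R=alpha -> agree -> alpha
i=1: L=charlie R=charlie -> agree -> charlie
i=2: L=echo R=echo -> agree -> echo
i=3: L=foxtrot=BASE, R=echo -> take RIGHT -> echo
i=4: L=golf, R=charlie=BASE -> take LEFT -> golf
i=5: L=alpha R=alpha -> agree -> alpha
i=6: L=golf, R=delta=BASE -> take LEFT -> golf
i=7: L=echo R=echo -> agree -> echo
Conflict count: 0

Answer: 0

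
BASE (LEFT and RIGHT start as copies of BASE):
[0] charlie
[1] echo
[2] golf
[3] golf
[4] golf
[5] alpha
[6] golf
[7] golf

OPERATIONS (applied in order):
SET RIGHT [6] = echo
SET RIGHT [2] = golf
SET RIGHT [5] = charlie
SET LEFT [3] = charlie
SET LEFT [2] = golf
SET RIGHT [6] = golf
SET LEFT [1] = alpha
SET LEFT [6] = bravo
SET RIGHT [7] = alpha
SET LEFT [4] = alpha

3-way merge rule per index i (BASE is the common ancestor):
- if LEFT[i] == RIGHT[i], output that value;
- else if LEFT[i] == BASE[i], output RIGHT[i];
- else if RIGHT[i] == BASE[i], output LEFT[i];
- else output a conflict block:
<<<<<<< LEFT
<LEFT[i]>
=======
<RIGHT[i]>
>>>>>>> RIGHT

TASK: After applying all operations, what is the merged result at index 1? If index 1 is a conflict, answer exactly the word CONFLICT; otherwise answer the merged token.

Answer: alpha

Derivation:
Final LEFT:  [charlie, alpha, golf, charlie, alpha, alpha, bravo, golf]
Final RIGHT: [charlie, echo, golf, golf, golf, charlie, golf, alpha]
i=0: L=charlie R=charlie -> agree -> charlie
i=1: L=alpha, R=echo=BASE -> take LEFT -> alpha
i=2: L=golf R=golf -> agree -> golf
i=3: L=charlie, R=golf=BASE -> take LEFT -> charlie
i=4: L=alpha, R=golf=BASE -> take LEFT -> alpha
i=5: L=alpha=BASE, R=charlie -> take RIGHT -> charlie
i=6: L=bravo, R=golf=BASE -> take LEFT -> bravo
i=7: L=golf=BASE, R=alpha -> take RIGHT -> alpha
Index 1 -> alpha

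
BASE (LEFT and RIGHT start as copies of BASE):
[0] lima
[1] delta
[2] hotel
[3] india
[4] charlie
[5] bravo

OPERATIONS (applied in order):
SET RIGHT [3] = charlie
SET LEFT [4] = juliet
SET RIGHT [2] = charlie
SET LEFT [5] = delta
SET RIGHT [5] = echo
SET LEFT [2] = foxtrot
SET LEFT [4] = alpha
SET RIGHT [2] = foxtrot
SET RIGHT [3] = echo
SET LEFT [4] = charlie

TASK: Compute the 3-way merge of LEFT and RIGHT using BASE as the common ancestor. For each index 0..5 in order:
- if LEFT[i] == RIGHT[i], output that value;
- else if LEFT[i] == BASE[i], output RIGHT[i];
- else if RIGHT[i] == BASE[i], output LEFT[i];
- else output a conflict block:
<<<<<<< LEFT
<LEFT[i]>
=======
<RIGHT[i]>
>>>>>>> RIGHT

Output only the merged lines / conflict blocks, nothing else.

Answer: lima
delta
foxtrot
echo
charlie
<<<<<<< LEFT
delta
=======
echo
>>>>>>> RIGHT

Derivation:
Final LEFT:  [lima, delta, foxtrot, india, charlie, delta]
Final RIGHT: [lima, delta, foxtrot, echo, charlie, echo]
i=0: L=lima R=lima -> agree -> lima
i=1: L=delta R=delta -> agree -> delta
i=2: L=foxtrot R=foxtrot -> agree -> foxtrot
i=3: L=india=BASE, R=echo -> take RIGHT -> echo
i=4: L=charlie R=charlie -> agree -> charlie
i=5: BASE=bravo L=delta R=echo all differ -> CONFLICT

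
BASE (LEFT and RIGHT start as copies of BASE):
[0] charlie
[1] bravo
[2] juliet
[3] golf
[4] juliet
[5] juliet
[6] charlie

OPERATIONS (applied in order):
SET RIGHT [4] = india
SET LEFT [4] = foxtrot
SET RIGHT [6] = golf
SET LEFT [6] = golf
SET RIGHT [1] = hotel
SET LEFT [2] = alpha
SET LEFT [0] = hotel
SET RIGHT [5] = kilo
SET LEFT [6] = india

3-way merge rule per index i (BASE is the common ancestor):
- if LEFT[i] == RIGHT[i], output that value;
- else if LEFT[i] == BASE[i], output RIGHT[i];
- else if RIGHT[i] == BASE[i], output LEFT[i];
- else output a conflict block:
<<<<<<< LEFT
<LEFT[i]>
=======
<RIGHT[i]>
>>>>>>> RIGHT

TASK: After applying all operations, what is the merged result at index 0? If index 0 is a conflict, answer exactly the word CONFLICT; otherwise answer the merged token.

Final LEFT:  [hotel, bravo, alpha, golf, foxtrot, juliet, india]
Final RIGHT: [charlie, hotel, juliet, golf, india, kilo, golf]
i=0: L=hotel, R=charlie=BASE -> take LEFT -> hotel
i=1: L=bravo=BASE, R=hotel -> take RIGHT -> hotel
i=2: L=alpha, R=juliet=BASE -> take LEFT -> alpha
i=3: L=golf R=golf -> agree -> golf
i=4: BASE=juliet L=foxtrot R=india all differ -> CONFLICT
i=5: L=juliet=BASE, R=kilo -> take RIGHT -> kilo
i=6: BASE=charlie L=india R=golf all differ -> CONFLICT
Index 0 -> hotel

Answer: hotel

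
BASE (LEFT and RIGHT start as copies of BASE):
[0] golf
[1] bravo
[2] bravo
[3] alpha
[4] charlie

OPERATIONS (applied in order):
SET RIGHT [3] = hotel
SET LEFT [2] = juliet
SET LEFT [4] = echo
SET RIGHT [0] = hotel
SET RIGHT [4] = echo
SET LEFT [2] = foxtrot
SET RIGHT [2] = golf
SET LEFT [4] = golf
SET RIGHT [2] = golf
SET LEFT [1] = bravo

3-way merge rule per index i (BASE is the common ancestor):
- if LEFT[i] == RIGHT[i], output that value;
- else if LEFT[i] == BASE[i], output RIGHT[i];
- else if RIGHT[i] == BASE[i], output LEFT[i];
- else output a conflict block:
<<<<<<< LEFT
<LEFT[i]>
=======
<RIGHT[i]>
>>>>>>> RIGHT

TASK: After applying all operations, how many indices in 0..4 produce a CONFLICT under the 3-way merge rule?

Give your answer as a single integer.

Final LEFT:  [golf, bravo, foxtrot, alpha, golf]
Final RIGHT: [hotel, bravo, golf, hotel, echo]
i=0: L=golf=BASE, R=hotel -> take RIGHT -> hotel
i=1: L=bravo R=bravo -> agree -> bravo
i=2: BASE=bravo L=foxtrot R=golf all differ -> CONFLICT
i=3: L=alpha=BASE, R=hotel -> take RIGHT -> hotel
i=4: BASE=charlie L=golf R=echo all differ -> CONFLICT
Conflict count: 2

Answer: 2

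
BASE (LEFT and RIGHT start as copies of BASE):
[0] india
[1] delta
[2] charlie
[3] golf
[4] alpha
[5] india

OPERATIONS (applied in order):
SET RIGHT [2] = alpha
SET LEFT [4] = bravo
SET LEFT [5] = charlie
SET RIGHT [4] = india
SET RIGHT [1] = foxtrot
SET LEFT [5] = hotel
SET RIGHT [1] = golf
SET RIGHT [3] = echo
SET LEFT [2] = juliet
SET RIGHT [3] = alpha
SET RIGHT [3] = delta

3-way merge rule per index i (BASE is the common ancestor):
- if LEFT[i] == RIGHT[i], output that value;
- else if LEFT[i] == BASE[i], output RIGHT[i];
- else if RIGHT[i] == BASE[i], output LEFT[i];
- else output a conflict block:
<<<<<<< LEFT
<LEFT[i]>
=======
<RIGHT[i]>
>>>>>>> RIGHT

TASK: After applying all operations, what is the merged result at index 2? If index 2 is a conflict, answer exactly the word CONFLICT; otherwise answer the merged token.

Answer: CONFLICT

Derivation:
Final LEFT:  [india, delta, juliet, golf, bravo, hotel]
Final RIGHT: [india, golf, alpha, delta, india, india]
i=0: L=india R=india -> agree -> india
i=1: L=delta=BASE, R=golf -> take RIGHT -> golf
i=2: BASE=charlie L=juliet R=alpha all differ -> CONFLICT
i=3: L=golf=BASE, R=delta -> take RIGHT -> delta
i=4: BASE=alpha L=bravo R=india all differ -> CONFLICT
i=5: L=hotel, R=india=BASE -> take LEFT -> hotel
Index 2 -> CONFLICT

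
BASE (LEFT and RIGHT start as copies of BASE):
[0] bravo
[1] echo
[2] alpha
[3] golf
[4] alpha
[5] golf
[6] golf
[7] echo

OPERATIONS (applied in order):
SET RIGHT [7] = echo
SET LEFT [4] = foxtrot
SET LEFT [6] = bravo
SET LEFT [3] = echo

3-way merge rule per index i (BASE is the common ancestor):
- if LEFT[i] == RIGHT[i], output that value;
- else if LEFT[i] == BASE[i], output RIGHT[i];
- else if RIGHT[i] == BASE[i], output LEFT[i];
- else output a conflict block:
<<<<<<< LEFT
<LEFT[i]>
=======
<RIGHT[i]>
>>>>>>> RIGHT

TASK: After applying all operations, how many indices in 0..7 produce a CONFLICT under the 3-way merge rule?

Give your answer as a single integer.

Final LEFT:  [bravo, echo, alpha, echo, foxtrot, golf, bravo, echo]
Final RIGHT: [bravo, echo, alpha, golf, alpha, golf, golf, echo]
i=0: L=bravo R=bravo -> agree -> bravo
i=1: L=echo R=echo -> agree -> echo
i=2: L=alpha R=alpha -> agree -> alpha
i=3: L=echo, R=golf=BASE -> take LEFT -> echo
i=4: L=foxtrot, R=alpha=BASE -> take LEFT -> foxtrot
i=5: L=golf R=golf -> agree -> golf
i=6: L=bravo, R=golf=BASE -> take LEFT -> bravo
i=7: L=echo R=echo -> agree -> echo
Conflict count: 0

Answer: 0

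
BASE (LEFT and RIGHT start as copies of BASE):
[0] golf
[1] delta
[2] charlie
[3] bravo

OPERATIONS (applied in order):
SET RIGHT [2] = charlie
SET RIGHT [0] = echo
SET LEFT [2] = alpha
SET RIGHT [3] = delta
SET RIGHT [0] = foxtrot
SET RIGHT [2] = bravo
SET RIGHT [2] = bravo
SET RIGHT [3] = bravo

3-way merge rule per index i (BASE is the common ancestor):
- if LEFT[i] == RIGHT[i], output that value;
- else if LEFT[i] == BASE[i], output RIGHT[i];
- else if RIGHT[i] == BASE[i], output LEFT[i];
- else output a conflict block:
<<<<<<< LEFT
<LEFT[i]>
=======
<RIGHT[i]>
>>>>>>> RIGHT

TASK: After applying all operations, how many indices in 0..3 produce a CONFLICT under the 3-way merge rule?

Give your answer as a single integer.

Final LEFT:  [golf, delta, alpha, bravo]
Final RIGHT: [foxtrot, delta, bravo, bravo]
i=0: L=golf=BASE, R=foxtrot -> take RIGHT -> foxtrot
i=1: L=delta R=delta -> agree -> delta
i=2: BASE=charlie L=alpha R=bravo all differ -> CONFLICT
i=3: L=bravo R=bravo -> agree -> bravo
Conflict count: 1

Answer: 1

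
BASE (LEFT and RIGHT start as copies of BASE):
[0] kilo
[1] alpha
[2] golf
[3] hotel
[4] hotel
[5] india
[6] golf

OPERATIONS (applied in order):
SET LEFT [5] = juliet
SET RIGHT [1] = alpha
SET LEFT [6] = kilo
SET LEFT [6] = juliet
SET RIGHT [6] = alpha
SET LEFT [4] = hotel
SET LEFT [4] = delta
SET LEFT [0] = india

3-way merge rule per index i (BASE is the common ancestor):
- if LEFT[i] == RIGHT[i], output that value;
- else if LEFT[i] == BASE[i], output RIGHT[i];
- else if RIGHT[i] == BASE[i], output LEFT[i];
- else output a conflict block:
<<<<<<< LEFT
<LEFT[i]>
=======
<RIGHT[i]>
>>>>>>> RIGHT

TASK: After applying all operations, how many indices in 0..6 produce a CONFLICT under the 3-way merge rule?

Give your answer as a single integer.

Answer: 1

Derivation:
Final LEFT:  [india, alpha, golf, hotel, delta, juliet, juliet]
Final RIGHT: [kilo, alpha, golf, hotel, hotel, india, alpha]
i=0: L=india, R=kilo=BASE -> take LEFT -> india
i=1: L=alpha R=alpha -> agree -> alpha
i=2: L=golf R=golf -> agree -> golf
i=3: L=hotel R=hotel -> agree -> hotel
i=4: L=delta, R=hotel=BASE -> take LEFT -> delta
i=5: L=juliet, R=india=BASE -> take LEFT -> juliet
i=6: BASE=golf L=juliet R=alpha all differ -> CONFLICT
Conflict count: 1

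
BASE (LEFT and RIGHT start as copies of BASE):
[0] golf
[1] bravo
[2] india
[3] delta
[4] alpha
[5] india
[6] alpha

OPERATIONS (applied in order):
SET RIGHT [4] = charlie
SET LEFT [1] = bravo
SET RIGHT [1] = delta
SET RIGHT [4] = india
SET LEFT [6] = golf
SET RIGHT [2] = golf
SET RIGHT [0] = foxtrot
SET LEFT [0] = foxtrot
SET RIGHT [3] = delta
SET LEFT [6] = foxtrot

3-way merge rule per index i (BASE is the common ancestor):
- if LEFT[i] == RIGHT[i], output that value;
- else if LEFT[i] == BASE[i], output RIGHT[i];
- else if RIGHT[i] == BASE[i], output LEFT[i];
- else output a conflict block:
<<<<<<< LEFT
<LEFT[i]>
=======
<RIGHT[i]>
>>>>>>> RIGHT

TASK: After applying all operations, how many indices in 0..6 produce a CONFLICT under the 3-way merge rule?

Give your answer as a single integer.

Final LEFT:  [foxtrot, bravo, india, delta, alpha, india, foxtrot]
Final RIGHT: [foxtrot, delta, golf, delta, india, india, alpha]
i=0: L=foxtrot R=foxtrot -> agree -> foxtrot
i=1: L=bravo=BASE, R=delta -> take RIGHT -> delta
i=2: L=india=BASE, R=golf -> take RIGHT -> golf
i=3: L=delta R=delta -> agree -> delta
i=4: L=alpha=BASE, R=india -> take RIGHT -> india
i=5: L=india R=india -> agree -> india
i=6: L=foxtrot, R=alpha=BASE -> take LEFT -> foxtrot
Conflict count: 0

Answer: 0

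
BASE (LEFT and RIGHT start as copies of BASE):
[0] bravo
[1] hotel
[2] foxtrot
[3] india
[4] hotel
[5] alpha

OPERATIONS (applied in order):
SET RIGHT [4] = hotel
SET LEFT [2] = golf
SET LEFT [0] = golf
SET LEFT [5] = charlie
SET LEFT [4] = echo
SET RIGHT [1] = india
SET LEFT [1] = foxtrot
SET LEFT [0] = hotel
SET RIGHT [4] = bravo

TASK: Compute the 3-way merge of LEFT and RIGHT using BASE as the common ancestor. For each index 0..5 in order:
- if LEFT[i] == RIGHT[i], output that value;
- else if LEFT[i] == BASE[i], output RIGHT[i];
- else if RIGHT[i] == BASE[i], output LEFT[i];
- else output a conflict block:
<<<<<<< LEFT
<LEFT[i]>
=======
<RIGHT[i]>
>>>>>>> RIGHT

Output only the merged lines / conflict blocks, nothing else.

Answer: hotel
<<<<<<< LEFT
foxtrot
=======
india
>>>>>>> RIGHT
golf
india
<<<<<<< LEFT
echo
=======
bravo
>>>>>>> RIGHT
charlie

Derivation:
Final LEFT:  [hotel, foxtrot, golf, india, echo, charlie]
Final RIGHT: [bravo, india, foxtrot, india, bravo, alpha]
i=0: L=hotel, R=bravo=BASE -> take LEFT -> hotel
i=1: BASE=hotel L=foxtrot R=india all differ -> CONFLICT
i=2: L=golf, R=foxtrot=BASE -> take LEFT -> golf
i=3: L=india R=india -> agree -> india
i=4: BASE=hotel L=echo R=bravo all differ -> CONFLICT
i=5: L=charlie, R=alpha=BASE -> take LEFT -> charlie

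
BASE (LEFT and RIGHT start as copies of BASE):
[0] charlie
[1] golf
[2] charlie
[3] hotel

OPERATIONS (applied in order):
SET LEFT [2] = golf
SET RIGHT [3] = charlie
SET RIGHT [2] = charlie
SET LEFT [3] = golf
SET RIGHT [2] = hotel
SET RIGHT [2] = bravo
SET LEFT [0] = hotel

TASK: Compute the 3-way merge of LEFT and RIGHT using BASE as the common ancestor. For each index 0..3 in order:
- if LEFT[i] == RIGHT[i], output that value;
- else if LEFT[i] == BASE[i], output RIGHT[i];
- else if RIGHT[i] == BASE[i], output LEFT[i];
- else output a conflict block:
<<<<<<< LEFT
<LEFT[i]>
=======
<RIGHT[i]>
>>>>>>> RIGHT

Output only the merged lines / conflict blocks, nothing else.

Answer: hotel
golf
<<<<<<< LEFT
golf
=======
bravo
>>>>>>> RIGHT
<<<<<<< LEFT
golf
=======
charlie
>>>>>>> RIGHT

Derivation:
Final LEFT:  [hotel, golf, golf, golf]
Final RIGHT: [charlie, golf, bravo, charlie]
i=0: L=hotel, R=charlie=BASE -> take LEFT -> hotel
i=1: L=golf R=golf -> agree -> golf
i=2: BASE=charlie L=golf R=bravo all differ -> CONFLICT
i=3: BASE=hotel L=golf R=charlie all differ -> CONFLICT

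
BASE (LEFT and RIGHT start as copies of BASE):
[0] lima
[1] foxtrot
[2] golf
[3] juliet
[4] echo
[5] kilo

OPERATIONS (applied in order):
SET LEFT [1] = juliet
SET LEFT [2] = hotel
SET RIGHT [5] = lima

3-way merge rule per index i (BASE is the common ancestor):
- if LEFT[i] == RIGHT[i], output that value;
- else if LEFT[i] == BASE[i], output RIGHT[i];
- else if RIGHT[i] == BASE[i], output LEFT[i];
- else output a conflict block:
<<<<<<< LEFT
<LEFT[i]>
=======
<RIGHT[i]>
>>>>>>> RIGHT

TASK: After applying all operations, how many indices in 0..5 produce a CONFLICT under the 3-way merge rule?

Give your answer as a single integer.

Answer: 0

Derivation:
Final LEFT:  [lima, juliet, hotel, juliet, echo, kilo]
Final RIGHT: [lima, foxtrot, golf, juliet, echo, lima]
i=0: L=lima R=lima -> agree -> lima
i=1: L=juliet, R=foxtrot=BASE -> take LEFT -> juliet
i=2: L=hotel, R=golf=BASE -> take LEFT -> hotel
i=3: L=juliet R=juliet -> agree -> juliet
i=4: L=echo R=echo -> agree -> echo
i=5: L=kilo=BASE, R=lima -> take RIGHT -> lima
Conflict count: 0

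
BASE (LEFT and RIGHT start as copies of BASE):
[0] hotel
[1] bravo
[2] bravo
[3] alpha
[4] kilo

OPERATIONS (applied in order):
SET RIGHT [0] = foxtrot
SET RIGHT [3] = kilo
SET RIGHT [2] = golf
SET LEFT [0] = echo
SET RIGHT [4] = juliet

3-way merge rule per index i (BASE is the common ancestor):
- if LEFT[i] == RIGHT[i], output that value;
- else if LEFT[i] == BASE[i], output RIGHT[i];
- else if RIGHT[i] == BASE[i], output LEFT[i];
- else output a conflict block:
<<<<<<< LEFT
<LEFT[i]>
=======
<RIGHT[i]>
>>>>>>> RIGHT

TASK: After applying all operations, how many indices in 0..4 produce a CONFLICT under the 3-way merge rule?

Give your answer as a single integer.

Answer: 1

Derivation:
Final LEFT:  [echo, bravo, bravo, alpha, kilo]
Final RIGHT: [foxtrot, bravo, golf, kilo, juliet]
i=0: BASE=hotel L=echo R=foxtrot all differ -> CONFLICT
i=1: L=bravo R=bravo -> agree -> bravo
i=2: L=bravo=BASE, R=golf -> take RIGHT -> golf
i=3: L=alpha=BASE, R=kilo -> take RIGHT -> kilo
i=4: L=kilo=BASE, R=juliet -> take RIGHT -> juliet
Conflict count: 1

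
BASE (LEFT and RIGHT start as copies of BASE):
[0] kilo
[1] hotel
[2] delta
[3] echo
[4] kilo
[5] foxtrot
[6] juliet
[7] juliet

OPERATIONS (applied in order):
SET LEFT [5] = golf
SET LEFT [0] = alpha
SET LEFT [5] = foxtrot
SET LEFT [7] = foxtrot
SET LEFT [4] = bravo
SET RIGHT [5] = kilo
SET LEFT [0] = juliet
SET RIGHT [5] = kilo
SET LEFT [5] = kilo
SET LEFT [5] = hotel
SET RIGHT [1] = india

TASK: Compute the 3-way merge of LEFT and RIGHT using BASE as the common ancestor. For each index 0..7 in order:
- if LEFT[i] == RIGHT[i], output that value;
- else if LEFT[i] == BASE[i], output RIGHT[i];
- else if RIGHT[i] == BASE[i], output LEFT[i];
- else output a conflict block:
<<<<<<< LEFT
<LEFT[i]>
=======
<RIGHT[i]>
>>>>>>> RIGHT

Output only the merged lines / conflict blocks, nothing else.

Final LEFT:  [juliet, hotel, delta, echo, bravo, hotel, juliet, foxtrot]
Final RIGHT: [kilo, india, delta, echo, kilo, kilo, juliet, juliet]
i=0: L=juliet, R=kilo=BASE -> take LEFT -> juliet
i=1: L=hotel=BASE, R=india -> take RIGHT -> india
i=2: L=delta R=delta -> agree -> delta
i=3: L=echo R=echo -> agree -> echo
i=4: L=bravo, R=kilo=BASE -> take LEFT -> bravo
i=5: BASE=foxtrot L=hotel R=kilo all differ -> CONFLICT
i=6: L=juliet R=juliet -> agree -> juliet
i=7: L=foxtrot, R=juliet=BASE -> take LEFT -> foxtrot

Answer: juliet
india
delta
echo
bravo
<<<<<<< LEFT
hotel
=======
kilo
>>>>>>> RIGHT
juliet
foxtrot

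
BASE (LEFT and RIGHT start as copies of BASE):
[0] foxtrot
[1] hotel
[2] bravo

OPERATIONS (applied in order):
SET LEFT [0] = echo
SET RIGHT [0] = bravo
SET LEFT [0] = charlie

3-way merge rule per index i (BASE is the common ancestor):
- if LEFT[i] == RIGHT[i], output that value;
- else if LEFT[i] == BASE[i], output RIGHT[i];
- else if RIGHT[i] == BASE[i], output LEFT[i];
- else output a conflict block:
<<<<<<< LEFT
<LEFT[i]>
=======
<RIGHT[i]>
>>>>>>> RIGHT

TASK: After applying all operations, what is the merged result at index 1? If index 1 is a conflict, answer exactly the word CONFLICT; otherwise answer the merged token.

Answer: hotel

Derivation:
Final LEFT:  [charlie, hotel, bravo]
Final RIGHT: [bravo, hotel, bravo]
i=0: BASE=foxtrot L=charlie R=bravo all differ -> CONFLICT
i=1: L=hotel R=hotel -> agree -> hotel
i=2: L=bravo R=bravo -> agree -> bravo
Index 1 -> hotel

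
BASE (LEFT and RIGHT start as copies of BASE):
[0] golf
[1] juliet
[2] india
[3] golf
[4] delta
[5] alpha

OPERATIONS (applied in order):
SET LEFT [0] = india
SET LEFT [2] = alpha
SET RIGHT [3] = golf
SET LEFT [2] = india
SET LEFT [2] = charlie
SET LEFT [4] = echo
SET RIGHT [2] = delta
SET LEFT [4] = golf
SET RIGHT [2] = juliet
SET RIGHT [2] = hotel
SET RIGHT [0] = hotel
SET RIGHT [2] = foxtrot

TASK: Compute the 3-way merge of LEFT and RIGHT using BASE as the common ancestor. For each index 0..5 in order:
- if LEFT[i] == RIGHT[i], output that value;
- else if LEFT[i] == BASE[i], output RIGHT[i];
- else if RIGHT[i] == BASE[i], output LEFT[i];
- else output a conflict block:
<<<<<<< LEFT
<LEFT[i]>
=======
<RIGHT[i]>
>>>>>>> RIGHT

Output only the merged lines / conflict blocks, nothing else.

Final LEFT:  [india, juliet, charlie, golf, golf, alpha]
Final RIGHT: [hotel, juliet, foxtrot, golf, delta, alpha]
i=0: BASE=golf L=india R=hotel all differ -> CONFLICT
i=1: L=juliet R=juliet -> agree -> juliet
i=2: BASE=india L=charlie R=foxtrot all differ -> CONFLICT
i=3: L=golf R=golf -> agree -> golf
i=4: L=golf, R=delta=BASE -> take LEFT -> golf
i=5: L=alpha R=alpha -> agree -> alpha

Answer: <<<<<<< LEFT
india
=======
hotel
>>>>>>> RIGHT
juliet
<<<<<<< LEFT
charlie
=======
foxtrot
>>>>>>> RIGHT
golf
golf
alpha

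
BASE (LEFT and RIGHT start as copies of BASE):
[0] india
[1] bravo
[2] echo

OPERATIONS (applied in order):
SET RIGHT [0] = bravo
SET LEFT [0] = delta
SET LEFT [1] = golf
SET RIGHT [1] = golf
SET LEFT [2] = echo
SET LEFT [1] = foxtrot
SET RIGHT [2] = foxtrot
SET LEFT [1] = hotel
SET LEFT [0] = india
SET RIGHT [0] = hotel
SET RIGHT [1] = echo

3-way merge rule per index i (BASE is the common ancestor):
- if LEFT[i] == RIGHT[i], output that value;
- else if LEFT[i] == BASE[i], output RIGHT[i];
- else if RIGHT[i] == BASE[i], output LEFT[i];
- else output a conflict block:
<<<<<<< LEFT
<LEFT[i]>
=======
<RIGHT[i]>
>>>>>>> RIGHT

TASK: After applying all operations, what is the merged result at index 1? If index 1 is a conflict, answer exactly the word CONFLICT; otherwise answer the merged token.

Final LEFT:  [india, hotel, echo]
Final RIGHT: [hotel, echo, foxtrot]
i=0: L=india=BASE, R=hotel -> take RIGHT -> hotel
i=1: BASE=bravo L=hotel R=echo all differ -> CONFLICT
i=2: L=echo=BASE, R=foxtrot -> take RIGHT -> foxtrot
Index 1 -> CONFLICT

Answer: CONFLICT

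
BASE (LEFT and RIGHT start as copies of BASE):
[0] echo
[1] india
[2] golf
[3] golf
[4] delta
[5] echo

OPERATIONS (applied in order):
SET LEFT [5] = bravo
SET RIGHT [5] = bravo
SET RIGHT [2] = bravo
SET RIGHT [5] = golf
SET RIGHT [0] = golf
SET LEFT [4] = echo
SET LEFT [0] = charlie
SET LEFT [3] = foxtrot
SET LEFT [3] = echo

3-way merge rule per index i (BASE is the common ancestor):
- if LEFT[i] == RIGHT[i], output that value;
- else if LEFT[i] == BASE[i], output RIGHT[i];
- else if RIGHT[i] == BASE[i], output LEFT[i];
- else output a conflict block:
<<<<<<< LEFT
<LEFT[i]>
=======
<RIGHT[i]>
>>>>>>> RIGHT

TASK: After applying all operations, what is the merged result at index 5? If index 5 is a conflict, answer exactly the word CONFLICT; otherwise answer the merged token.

Final LEFT:  [charlie, india, golf, echo, echo, bravo]
Final RIGHT: [golf, india, bravo, golf, delta, golf]
i=0: BASE=echo L=charlie R=golf all differ -> CONFLICT
i=1: L=india R=india -> agree -> india
i=2: L=golf=BASE, R=bravo -> take RIGHT -> bravo
i=3: L=echo, R=golf=BASE -> take LEFT -> echo
i=4: L=echo, R=delta=BASE -> take LEFT -> echo
i=5: BASE=echo L=bravo R=golf all differ -> CONFLICT
Index 5 -> CONFLICT

Answer: CONFLICT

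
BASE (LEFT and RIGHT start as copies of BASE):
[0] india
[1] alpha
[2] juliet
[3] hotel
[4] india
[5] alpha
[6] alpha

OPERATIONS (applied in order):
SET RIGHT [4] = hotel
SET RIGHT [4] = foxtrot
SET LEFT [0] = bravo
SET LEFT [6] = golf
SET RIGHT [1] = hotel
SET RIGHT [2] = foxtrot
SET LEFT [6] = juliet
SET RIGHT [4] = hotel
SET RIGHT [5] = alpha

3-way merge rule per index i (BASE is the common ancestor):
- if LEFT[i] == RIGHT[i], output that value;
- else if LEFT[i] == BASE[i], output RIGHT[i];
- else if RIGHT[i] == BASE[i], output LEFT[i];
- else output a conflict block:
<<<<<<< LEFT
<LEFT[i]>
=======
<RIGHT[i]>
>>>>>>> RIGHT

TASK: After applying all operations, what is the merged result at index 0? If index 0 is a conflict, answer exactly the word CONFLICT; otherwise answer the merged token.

Final LEFT:  [bravo, alpha, juliet, hotel, india, alpha, juliet]
Final RIGHT: [india, hotel, foxtrot, hotel, hotel, alpha, alpha]
i=0: L=bravo, R=india=BASE -> take LEFT -> bravo
i=1: L=alpha=BASE, R=hotel -> take RIGHT -> hotel
i=2: L=juliet=BASE, R=foxtrot -> take RIGHT -> foxtrot
i=3: L=hotel R=hotel -> agree -> hotel
i=4: L=india=BASE, R=hotel -> take RIGHT -> hotel
i=5: L=alpha R=alpha -> agree -> alpha
i=6: L=juliet, R=alpha=BASE -> take LEFT -> juliet
Index 0 -> bravo

Answer: bravo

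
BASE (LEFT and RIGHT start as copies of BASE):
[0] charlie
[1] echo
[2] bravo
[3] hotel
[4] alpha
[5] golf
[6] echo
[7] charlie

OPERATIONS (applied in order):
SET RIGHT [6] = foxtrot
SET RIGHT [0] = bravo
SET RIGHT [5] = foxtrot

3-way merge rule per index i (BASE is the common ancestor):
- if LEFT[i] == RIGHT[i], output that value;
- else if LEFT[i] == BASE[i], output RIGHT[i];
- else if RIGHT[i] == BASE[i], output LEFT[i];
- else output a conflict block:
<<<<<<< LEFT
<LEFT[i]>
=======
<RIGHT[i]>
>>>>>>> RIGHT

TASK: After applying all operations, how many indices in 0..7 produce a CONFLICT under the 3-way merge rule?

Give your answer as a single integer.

Answer: 0

Derivation:
Final LEFT:  [charlie, echo, bravo, hotel, alpha, golf, echo, charlie]
Final RIGHT: [bravo, echo, bravo, hotel, alpha, foxtrot, foxtrot, charlie]
i=0: L=charlie=BASE, R=bravo -> take RIGHT -> bravo
i=1: L=echo R=echo -> agree -> echo
i=2: L=bravo R=bravo -> agree -> bravo
i=3: L=hotel R=hotel -> agree -> hotel
i=4: L=alpha R=alpha -> agree -> alpha
i=5: L=golf=BASE, R=foxtrot -> take RIGHT -> foxtrot
i=6: L=echo=BASE, R=foxtrot -> take RIGHT -> foxtrot
i=7: L=charlie R=charlie -> agree -> charlie
Conflict count: 0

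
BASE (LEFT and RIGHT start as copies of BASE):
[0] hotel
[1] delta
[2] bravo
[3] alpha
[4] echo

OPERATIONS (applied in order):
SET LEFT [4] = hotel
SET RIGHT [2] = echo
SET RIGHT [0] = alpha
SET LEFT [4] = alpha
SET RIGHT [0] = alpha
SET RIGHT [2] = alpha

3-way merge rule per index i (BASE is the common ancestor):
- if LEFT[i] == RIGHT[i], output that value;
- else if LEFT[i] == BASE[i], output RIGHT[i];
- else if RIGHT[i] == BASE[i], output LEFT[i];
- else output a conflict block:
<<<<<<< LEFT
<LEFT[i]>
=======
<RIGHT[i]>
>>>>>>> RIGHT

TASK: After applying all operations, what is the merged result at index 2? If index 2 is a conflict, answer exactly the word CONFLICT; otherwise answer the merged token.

Answer: alpha

Derivation:
Final LEFT:  [hotel, delta, bravo, alpha, alpha]
Final RIGHT: [alpha, delta, alpha, alpha, echo]
i=0: L=hotel=BASE, R=alpha -> take RIGHT -> alpha
i=1: L=delta R=delta -> agree -> delta
i=2: L=bravo=BASE, R=alpha -> take RIGHT -> alpha
i=3: L=alpha R=alpha -> agree -> alpha
i=4: L=alpha, R=echo=BASE -> take LEFT -> alpha
Index 2 -> alpha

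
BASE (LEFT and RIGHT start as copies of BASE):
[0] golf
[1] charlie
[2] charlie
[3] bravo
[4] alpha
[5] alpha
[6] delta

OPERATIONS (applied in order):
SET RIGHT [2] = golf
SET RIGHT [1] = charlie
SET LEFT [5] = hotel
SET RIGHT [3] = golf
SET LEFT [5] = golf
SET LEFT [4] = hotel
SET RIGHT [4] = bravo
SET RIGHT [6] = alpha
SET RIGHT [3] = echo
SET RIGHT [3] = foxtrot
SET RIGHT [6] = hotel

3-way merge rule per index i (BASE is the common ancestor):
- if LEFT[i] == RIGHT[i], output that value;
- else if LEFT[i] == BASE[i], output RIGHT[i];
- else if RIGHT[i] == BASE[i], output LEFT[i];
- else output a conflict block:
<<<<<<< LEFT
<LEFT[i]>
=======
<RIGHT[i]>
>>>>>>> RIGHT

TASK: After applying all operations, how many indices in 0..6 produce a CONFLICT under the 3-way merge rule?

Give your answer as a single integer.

Answer: 1

Derivation:
Final LEFT:  [golf, charlie, charlie, bravo, hotel, golf, delta]
Final RIGHT: [golf, charlie, golf, foxtrot, bravo, alpha, hotel]
i=0: L=golf R=golf -> agree -> golf
i=1: L=charlie R=charlie -> agree -> charlie
i=2: L=charlie=BASE, R=golf -> take RIGHT -> golf
i=3: L=bravo=BASE, R=foxtrot -> take RIGHT -> foxtrot
i=4: BASE=alpha L=hotel R=bravo all differ -> CONFLICT
i=5: L=golf, R=alpha=BASE -> take LEFT -> golf
i=6: L=delta=BASE, R=hotel -> take RIGHT -> hotel
Conflict count: 1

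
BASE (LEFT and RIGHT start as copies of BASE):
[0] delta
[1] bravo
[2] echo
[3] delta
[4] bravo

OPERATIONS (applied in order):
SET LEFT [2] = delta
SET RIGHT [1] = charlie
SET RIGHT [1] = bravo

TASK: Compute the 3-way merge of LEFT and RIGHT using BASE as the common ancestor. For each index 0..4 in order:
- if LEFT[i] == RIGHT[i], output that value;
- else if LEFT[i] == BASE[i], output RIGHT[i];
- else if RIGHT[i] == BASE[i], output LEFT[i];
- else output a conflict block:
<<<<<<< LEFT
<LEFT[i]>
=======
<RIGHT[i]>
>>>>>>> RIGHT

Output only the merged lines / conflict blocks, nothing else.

Final LEFT:  [delta, bravo, delta, delta, bravo]
Final RIGHT: [delta, bravo, echo, delta, bravo]
i=0: L=delta R=delta -> agree -> delta
i=1: L=bravo R=bravo -> agree -> bravo
i=2: L=delta, R=echo=BASE -> take LEFT -> delta
i=3: L=delta R=delta -> agree -> delta
i=4: L=bravo R=bravo -> agree -> bravo

Answer: delta
bravo
delta
delta
bravo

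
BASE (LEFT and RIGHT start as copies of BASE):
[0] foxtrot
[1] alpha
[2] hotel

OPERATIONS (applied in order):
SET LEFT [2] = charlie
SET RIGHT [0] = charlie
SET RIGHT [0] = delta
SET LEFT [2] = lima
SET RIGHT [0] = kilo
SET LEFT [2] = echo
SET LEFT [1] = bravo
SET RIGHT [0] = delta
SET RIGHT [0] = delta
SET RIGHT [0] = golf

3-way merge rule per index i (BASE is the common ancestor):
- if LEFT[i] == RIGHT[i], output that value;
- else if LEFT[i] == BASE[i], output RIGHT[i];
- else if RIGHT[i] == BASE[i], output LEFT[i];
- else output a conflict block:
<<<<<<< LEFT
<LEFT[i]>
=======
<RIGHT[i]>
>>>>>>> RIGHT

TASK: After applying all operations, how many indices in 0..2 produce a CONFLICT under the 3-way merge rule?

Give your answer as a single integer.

Final LEFT:  [foxtrot, bravo, echo]
Final RIGHT: [golf, alpha, hotel]
i=0: L=foxtrot=BASE, R=golf -> take RIGHT -> golf
i=1: L=bravo, R=alpha=BASE -> take LEFT -> bravo
i=2: L=echo, R=hotel=BASE -> take LEFT -> echo
Conflict count: 0

Answer: 0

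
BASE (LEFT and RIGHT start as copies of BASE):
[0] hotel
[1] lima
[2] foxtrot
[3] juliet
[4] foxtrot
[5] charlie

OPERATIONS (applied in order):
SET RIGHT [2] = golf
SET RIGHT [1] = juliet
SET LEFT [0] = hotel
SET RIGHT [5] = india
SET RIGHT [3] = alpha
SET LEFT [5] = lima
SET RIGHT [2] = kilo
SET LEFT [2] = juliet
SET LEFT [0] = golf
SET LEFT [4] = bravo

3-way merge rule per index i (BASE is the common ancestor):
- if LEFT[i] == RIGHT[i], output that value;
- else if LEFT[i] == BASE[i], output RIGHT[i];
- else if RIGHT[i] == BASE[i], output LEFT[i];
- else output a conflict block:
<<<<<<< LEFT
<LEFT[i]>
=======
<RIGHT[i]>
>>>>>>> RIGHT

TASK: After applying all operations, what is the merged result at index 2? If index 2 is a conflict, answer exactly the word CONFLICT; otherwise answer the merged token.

Final LEFT:  [golf, lima, juliet, juliet, bravo, lima]
Final RIGHT: [hotel, juliet, kilo, alpha, foxtrot, india]
i=0: L=golf, R=hotel=BASE -> take LEFT -> golf
i=1: L=lima=BASE, R=juliet -> take RIGHT -> juliet
i=2: BASE=foxtrot L=juliet R=kilo all differ -> CONFLICT
i=3: L=juliet=BASE, R=alpha -> take RIGHT -> alpha
i=4: L=bravo, R=foxtrot=BASE -> take LEFT -> bravo
i=5: BASE=charlie L=lima R=india all differ -> CONFLICT
Index 2 -> CONFLICT

Answer: CONFLICT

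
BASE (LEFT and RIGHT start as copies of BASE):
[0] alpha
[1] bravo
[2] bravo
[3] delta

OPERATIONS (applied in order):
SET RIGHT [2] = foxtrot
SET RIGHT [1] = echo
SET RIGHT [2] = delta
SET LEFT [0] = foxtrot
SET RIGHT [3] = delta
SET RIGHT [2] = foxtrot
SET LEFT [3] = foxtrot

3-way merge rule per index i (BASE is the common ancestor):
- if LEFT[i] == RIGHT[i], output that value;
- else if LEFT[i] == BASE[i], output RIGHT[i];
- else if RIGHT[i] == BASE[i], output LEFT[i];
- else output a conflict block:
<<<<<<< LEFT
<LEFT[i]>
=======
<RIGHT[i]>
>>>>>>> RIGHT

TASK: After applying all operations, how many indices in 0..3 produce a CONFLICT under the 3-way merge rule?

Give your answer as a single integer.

Final LEFT:  [foxtrot, bravo, bravo, foxtrot]
Final RIGHT: [alpha, echo, foxtrot, delta]
i=0: L=foxtrot, R=alpha=BASE -> take LEFT -> foxtrot
i=1: L=bravo=BASE, R=echo -> take RIGHT -> echo
i=2: L=bravo=BASE, R=foxtrot -> take RIGHT -> foxtrot
i=3: L=foxtrot, R=delta=BASE -> take LEFT -> foxtrot
Conflict count: 0

Answer: 0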